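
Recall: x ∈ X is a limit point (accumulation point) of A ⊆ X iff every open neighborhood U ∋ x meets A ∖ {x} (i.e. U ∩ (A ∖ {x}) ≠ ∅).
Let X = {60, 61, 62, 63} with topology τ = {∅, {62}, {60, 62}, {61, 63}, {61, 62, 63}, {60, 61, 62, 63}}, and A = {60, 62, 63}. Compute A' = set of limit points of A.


A' = {60, 61}

For each x ∈ X, list the open sets U ∈ τ with x ∈ U, then check whether U ∩ (A ∖ {x}) ≠ ∅ for every such U.
  x = 60: opens ∋ x are {60, 62}, {60, 61, 62, 63}; each meets A ∖ {60}, so x IS a limit point.
  x = 61: opens ∋ x are {61, 63}, {61, 62, 63}, {60, 61, 62, 63}; each meets A ∖ {61}, so x IS a limit point.
  x = 62: open {62} ∋ x has {62} ∩ (A ∖ {62}) = ∅, so x is NOT a limit point.
  x = 63: open {61, 63} ∋ x has {61, 63} ∩ (A ∖ {63}) = ∅, so x is NOT a limit point.
Collecting: A' = {60, 61}.


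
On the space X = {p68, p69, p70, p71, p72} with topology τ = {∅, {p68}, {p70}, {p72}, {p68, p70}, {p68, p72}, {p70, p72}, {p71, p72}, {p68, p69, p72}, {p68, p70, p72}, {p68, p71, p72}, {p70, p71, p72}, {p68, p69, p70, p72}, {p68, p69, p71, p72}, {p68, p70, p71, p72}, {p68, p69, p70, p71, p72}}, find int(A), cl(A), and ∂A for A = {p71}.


int(A) = ∅, cl(A) = {p71}, ∂A = {p71}.

Closed sets in (X, τ) are complements of opens:
  closed(X, τ) = {∅, {p69}, {p70}, {p71}, {p68, p69}, {p69, p70}, {p69, p71}, {p70, p71}, {p68, p69, p70}, {p68, p69, p71}, {p69, p70, p71}, {p69, p71, p72}, {p68, p69, p70, p71}, {p68, p69, p71, p72}, {p69, p70, p71, p72}, {p68, p69, p70, p71, p72}}.
int(A) = ⋃ {U ∈ τ : U ⊆ A}. Opens contained in A: ∅.
Taking the union of these: int(A) = ∅.
cl(A) = ⋂ {C closed : A ⊆ C}. Closed sets containing A: {p71}, {p69, p71}, {p70, p71}, {p68, p69, p71}, {p69, p70, p71}, {p69, p71, p72}, {p68, p69, p70, p71}, {p68, p69, p71, p72}, {p69, p70, p71, p72}, {p68, p69, p70, p71, p72}.
Intersecting these: cl(A) = {p71}.
∂A = cl(A) ∖ int(A) = {p71} ∖ ∅ = {p71}.


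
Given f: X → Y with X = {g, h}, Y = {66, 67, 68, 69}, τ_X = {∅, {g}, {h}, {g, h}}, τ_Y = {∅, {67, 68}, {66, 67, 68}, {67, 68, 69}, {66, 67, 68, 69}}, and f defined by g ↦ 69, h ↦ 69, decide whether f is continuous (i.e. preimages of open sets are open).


f IS continuous.

Compute f^{-1}(U) for each U ∈ τ_Y:
  U = ∅: f^{-1}(U) = ∅ ∈ τ_X ✓.
  U = {67, 68}: f^{-1}(U) = ∅ ∈ τ_X ✓.
  U = {66, 67, 68}: f^{-1}(U) = ∅ ∈ τ_X ✓.
  U = {67, 68, 69}: f^{-1}(U) = {g, h} ∈ τ_X ✓.
  U = {66, 67, 68, 69}: f^{-1}(U) = {g, h} ∈ τ_X ✓.
Every preimage lies in τ_X, so f IS continuous.


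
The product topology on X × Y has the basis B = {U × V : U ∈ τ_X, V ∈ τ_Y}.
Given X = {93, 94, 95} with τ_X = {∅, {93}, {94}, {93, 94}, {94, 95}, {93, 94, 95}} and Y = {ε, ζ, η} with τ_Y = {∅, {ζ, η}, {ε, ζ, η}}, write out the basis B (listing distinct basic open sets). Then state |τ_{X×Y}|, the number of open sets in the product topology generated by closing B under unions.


Basis B = {∅ × ∅, {93} × {ζ, η}, {94} × {ζ, η}, {93} × {ε, ζ, η}, {94} × {ε, ζ, η}, {93, 94} × {ζ, η}, {94, 95} × {ζ, η}, {93, 94} × {ε, ζ, η}, {93, 94, 95} × {ζ, η}, {94, 95} × {ε, ζ, η}, {93, 94, 95} × {ε, ζ, η}}; |τ_{X×Y}| = 18.

Enumerate products U × V with U ∈ τ_X, V ∈ τ_Y (deduplicated):
  ∅ × ∅ = {} (∅)
  {93} × {ζ, η} = {(93,ζ), (93,η)}
  {94} × {ζ, η} = {(94,ζ), (94,η)}
  {93} × {ε, ζ, η} = {(93,ε), (93,ζ), (93,η)}
  {94} × {ε, ζ, η} = {(94,ε), (94,ζ), (94,η)}
  {93, 94} × {ζ, η} = {(93,ζ), (93,η), (94,ζ), (94,η)}
  {94, 95} × {ζ, η} = {(94,ζ), (94,η), (95,ζ), (95,η)}
  {93, 94} × {ε, ζ, η} = {(93,ε), (93,ζ), (93,η), (94,ε), (94,ζ), (94,η)}
  {93, 94, 95} × {ζ, η} = {(93,ζ), (93,η), (94,ζ), (94,η), (95,ζ), (95,η)}
  {94, 95} × {ε, ζ, η} = {(94,ε), (94,ζ), (94,η), (95,ε), (95,ζ), (95,η)}
  {93, 94, 95} × {ε, ζ, η} = {(93,ε), (93,ζ), (93,η), (94,ε), (94,ζ), (94,η), (95,ε), (95,ζ), (95,η)}
These 11 distinct sets form the basis B.
Close under arbitrary unions to get τ_{X×Y}; counting gives |τ_{X×Y}| = 18.


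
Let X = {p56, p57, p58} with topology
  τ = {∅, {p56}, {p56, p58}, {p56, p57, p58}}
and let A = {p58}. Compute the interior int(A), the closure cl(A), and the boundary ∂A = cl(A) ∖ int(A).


int(A) = ∅, cl(A) = {p57, p58}, ∂A = {p57, p58}.

Closed sets in (X, τ) are complements of opens:
  closed(X, τ) = {∅, {p57}, {p57, p58}, {p56, p57, p58}}.
int(A) = ⋃ {U ∈ τ : U ⊆ A}. Opens contained in A: ∅.
Taking the union of these: int(A) = ∅.
cl(A) = ⋂ {C closed : A ⊆ C}. Closed sets containing A: {p57, p58}, {p56, p57, p58}.
Intersecting these: cl(A) = {p57, p58}.
∂A = cl(A) ∖ int(A) = {p57, p58} ∖ ∅ = {p57, p58}.


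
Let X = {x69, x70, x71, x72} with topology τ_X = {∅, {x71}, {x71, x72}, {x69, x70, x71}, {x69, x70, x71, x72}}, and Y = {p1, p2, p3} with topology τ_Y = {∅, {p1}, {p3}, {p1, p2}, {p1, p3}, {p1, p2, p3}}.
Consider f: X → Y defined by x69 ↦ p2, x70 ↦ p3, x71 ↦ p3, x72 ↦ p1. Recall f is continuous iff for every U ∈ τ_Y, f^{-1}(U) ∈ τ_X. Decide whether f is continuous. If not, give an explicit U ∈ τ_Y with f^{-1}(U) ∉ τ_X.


f is NOT continuous.

Compute f^{-1}(U) for each U ∈ τ_Y:
  U = ∅: f^{-1}(U) = ∅ ∈ τ_X ✓.
  U = {p1}: f^{-1}(U) = {x72} ∉ τ_X ✗.
  U = {p3}: f^{-1}(U) = {x70, x71} ∉ τ_X ✗.
  U = {p1, p2}: f^{-1}(U) = {x69, x72} ∉ τ_X ✗.
  U = {p1, p3}: f^{-1}(U) = {x70, x71, x72} ∉ τ_X ✗.
  U = {p1, p2, p3}: f^{-1}(U) = {x69, x70, x71, x72} ∈ τ_X ✓.
Found U = {p1} with f^{-1}(U) = {x72} not in τ_X. Therefore f is NOT continuous.


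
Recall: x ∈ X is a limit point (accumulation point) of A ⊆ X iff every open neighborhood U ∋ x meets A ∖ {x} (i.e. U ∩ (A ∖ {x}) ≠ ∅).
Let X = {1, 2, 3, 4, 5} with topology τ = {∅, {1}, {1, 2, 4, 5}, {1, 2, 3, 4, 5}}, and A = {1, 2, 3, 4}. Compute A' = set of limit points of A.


A' = {2, 3, 4, 5}

For each x ∈ X, list the open sets U ∈ τ with x ∈ U, then check whether U ∩ (A ∖ {x}) ≠ ∅ for every such U.
  x = 1: open {1} ∋ x has {1} ∩ (A ∖ {1}) = ∅, so x is NOT a limit point.
  x = 2: opens ∋ x are {1, 2, 4, 5}, {1, 2, 3, 4, 5}; each meets A ∖ {2}, so x IS a limit point.
  x = 3: opens ∋ x are {1, 2, 3, 4, 5}; each meets A ∖ {3}, so x IS a limit point.
  x = 4: opens ∋ x are {1, 2, 4, 5}, {1, 2, 3, 4, 5}; each meets A ∖ {4}, so x IS a limit point.
  x = 5: opens ∋ x are {1, 2, 4, 5}, {1, 2, 3, 4, 5}; each meets A ∖ {5}, so x IS a limit point.
Collecting: A' = {2, 3, 4, 5}.


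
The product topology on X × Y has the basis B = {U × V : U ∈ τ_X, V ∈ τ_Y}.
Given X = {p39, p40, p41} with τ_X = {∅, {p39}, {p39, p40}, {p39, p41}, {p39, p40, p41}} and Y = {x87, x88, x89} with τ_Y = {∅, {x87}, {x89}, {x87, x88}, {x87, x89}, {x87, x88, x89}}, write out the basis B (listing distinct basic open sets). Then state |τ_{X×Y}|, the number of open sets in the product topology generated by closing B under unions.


Basis B = {∅ × ∅, {p39} × {x87}, {p39} × {x89}, {p39} × {x87, x88}, {p39} × {x87, x89}, {p39, p40} × {x87}, {p39, p41} × {x87}, {p39, p40} × {x89}, {p39, p41} × {x89}, {p39} × {x87, x88, x89}, {p39, p40, p41} × {x87}, {p39, p40, p41} × {x89}, {p39, p40} × {x87, x88}, {p39, p41} × {x87, x88}, {p39, p40} × {x87, x89}, {p39, p41} × {x87, x89}, {p39, p40} × {x87, x88, x89}, {p39, p41} × {x87, x88, x89}, {p39, p40, p41} × {x87, x88}, {p39, p40, p41} × {x87, x89}, {p39, p40, p41} × {x87, x88, x89}}; |τ_{X×Y}| = 70.

Enumerate products U × V with U ∈ τ_X, V ∈ τ_Y (deduplicated):
  ∅ × ∅ = {} (∅)
  {p39} × {x87} = {(p39,x87)}
  {p39} × {x89} = {(p39,x89)}
  {p39} × {x87, x88} = {(p39,x87), (p39,x88)}
  {p39} × {x87, x89} = {(p39,x87), (p39,x89)}
  {p39, p40} × {x87} = {(p39,x87), (p40,x87)}
  {p39, p41} × {x87} = {(p39,x87), (p41,x87)}
  {p39, p40} × {x89} = {(p39,x89), (p40,x89)}
  {p39, p41} × {x89} = {(p39,x89), (p41,x89)}
  {p39} × {x87, x88, x89} = {(p39,x87), (p39,x88), (p39,x89)}
  {p39, p40, p41} × {x87} = {(p39,x87), (p40,x87), (p41,x87)}
  {p39, p40, p41} × {x89} = {(p39,x89), (p40,x89), (p41,x89)}
  {p39, p40} × {x87, x88} = {(p39,x87), (p39,x88), (p40,x87), (p40,x88)}
  {p39, p41} × {x87, x88} = {(p39,x87), (p39,x88), (p41,x87), (p41,x88)}
  {p39, p40} × {x87, x89} = {(p39,x87), (p39,x89), (p40,x87), (p40,x89)}
  {p39, p41} × {x87, x89} = {(p39,x87), (p39,x89), (p41,x87), (p41,x89)}
  {p39, p40} × {x87, x88, x89} = {(p39,x87), (p39,x88), (p39,x89), (p40,x87), (p40,x88), (p40,x89)}
  {p39, p41} × {x87, x88, x89} = {(p39,x87), (p39,x88), (p39,x89), (p41,x87), (p41,x88), (p41,x89)}
  {p39, p40, p41} × {x87, x88} = {(p39,x87), (p39,x88), (p40,x87), (p40,x88), (p41,x87), (p41,x88)}
  {p39, p40, p41} × {x87, x89} = {(p39,x87), (p39,x89), (p40,x87), (p40,x89), (p41,x87), (p41,x89)}
  {p39, p40, p41} × {x87, x88, x89} = {(p39,x87), (p39,x88), (p39,x89), (p40,x87), (p40,x88), (p40,x89), (p41,x87), (p41,x88), (p41,x89)}
These 21 distinct sets form the basis B.
Close under arbitrary unions to get τ_{X×Y}; counting gives |τ_{X×Y}| = 70.


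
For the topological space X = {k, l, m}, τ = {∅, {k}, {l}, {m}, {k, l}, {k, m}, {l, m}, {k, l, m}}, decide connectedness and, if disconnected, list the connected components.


(X, τ) is disconnected; components = [{k}, {l}, {m}].

Find clopen sets (U ∈ τ with X ∖ U ∈ τ):
  U = ∅, X ∖ U = {k, l, m} — both open, so U is clopen.
  U = {k}, X ∖ U = {l, m} — both open, so U is clopen.
  U = {l}, X ∖ U = {k, m} — both open, so U is clopen.
  U = {m}, X ∖ U = {k, l} — both open, so U is clopen.
  U = {k, l}, X ∖ U = {m} — both open, so U is clopen.
  U = {k, m}, X ∖ U = {l} — both open, so U is clopen.
  U = {l, m}, X ∖ U = {k} — both open, so U is clopen.
  U = {k, l, m}, X ∖ U = ∅ — both open, so U is clopen.
Nontrivial clopen(s) exist: e.g. {l}. So (X, τ) is disconnected.
Compute connected components by grouping points that agree on all clopens:
  component: {k}
  component: {l}
  component: {m}


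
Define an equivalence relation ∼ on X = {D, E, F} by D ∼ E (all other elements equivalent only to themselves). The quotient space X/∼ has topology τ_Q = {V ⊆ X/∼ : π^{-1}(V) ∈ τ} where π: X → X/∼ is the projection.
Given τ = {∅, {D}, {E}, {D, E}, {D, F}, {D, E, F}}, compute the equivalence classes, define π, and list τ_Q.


X/∼ = {[D=E], [F]}; |τ_Q| = 3.

Equivalence classes: [D=E], [F].
Quotient map π: X → X/∼ sends D ↦ [D=E], E ↦ [D=E], F ↦ [F].
For each subset V ⊆ X/∼, compute π^{-1}(V) ⊆ X and check whether π^{-1}(V) ∈ τ. V is open in τ_Q iff π^{-1}(V) ∈ τ.
  V = {}: π^{-1}(V) = ∅ ∈ τ ✓.
  V = {[D=E]}: π^{-1}(V) = {D, E} ∈ τ ✓.
  V = {[F]}: π^{-1}(V) = {F} ∉ τ ✗.
  V = {[D=E], [F]}: π^{-1}(V) = {D, E, F} ∈ τ ✓.
Open sets in the quotient: τ_Q = {{}, {[D=E]}, {[D=E], [F]}} (3 elements).


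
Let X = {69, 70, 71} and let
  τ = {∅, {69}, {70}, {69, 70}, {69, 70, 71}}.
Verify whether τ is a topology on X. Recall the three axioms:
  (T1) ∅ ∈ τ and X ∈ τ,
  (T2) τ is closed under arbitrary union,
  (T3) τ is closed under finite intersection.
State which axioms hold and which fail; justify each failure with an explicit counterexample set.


τ IS a topology on X.

Axiom (T1): ∅ ∈ τ? Yes; X ∈ τ? Yes.
Axiom (T2/T3): check pairwise unions and intersections of members of τ.
All pairwise intersections and unions checked — each lies in τ. Therefore τ satisfies (T1), (T2), (T3): it IS a topology on X.


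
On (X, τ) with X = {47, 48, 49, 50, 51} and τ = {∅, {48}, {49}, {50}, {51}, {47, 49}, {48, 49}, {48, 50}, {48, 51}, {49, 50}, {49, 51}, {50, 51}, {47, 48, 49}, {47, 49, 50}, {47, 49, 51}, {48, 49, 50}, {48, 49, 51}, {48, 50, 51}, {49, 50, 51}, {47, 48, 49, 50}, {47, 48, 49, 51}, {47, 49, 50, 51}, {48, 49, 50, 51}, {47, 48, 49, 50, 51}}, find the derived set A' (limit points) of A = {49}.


A' = {47}

For each x ∈ X, list the open sets U ∈ τ with x ∈ U, then check whether U ∩ (A ∖ {x}) ≠ ∅ for every such U.
  x = 47: opens ∋ x are {47, 49}, {47, 48, 49}, {47, 49, 50}, {47, 49, 51}, {47, 48, 49, 50}, {47, 48, 49, 51}, {47, 49, 50, 51}, {47, 48, 49, 50, 51}; each meets A ∖ {47}, so x IS a limit point.
  x = 48: open {48} ∋ x has {48} ∩ (A ∖ {48}) = ∅, so x is NOT a limit point.
  x = 49: open {49} ∋ x has {49} ∩ (A ∖ {49}) = ∅, so x is NOT a limit point.
  x = 50: open {50} ∋ x has {50} ∩ (A ∖ {50}) = ∅, so x is NOT a limit point.
  x = 51: open {51} ∋ x has {51} ∩ (A ∖ {51}) = ∅, so x is NOT a limit point.
Collecting: A' = {47}.


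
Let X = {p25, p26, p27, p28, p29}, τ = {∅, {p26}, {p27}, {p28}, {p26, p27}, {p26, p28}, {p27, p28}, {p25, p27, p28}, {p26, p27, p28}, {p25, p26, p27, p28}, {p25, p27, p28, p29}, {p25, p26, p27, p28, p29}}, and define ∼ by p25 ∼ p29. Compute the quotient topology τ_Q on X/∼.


X/∼ = {[p25=p29], [p26], [p27], [p28]}; |τ_Q| = 10.

Equivalence classes: [p25=p29], [p26], [p27], [p28].
Quotient map π: X → X/∼ sends p25 ↦ [p25=p29], p26 ↦ [p26], p27 ↦ [p27], p28 ↦ [p28], p29 ↦ [p25=p29].
For each subset V ⊆ X/∼, compute π^{-1}(V) ⊆ X and check whether π^{-1}(V) ∈ τ. V is open in τ_Q iff π^{-1}(V) ∈ τ.
  V = {}: π^{-1}(V) = ∅ ∈ τ ✓.
  V = {[p25=p29]}: π^{-1}(V) = {p25, p29} ∉ τ ✗.
  V = {[p26]}: π^{-1}(V) = {p26} ∈ τ ✓.
  V = {[p25=p29], [p26]}: π^{-1}(V) = {p25, p26, p29} ∉ τ ✗.
  V = {[p27]}: π^{-1}(V) = {p27} ∈ τ ✓.
  V = {[p25=p29], [p27]}: π^{-1}(V) = {p25, p27, p29} ∉ τ ✗.
  V = {[p26], [p27]}: π^{-1}(V) = {p26, p27} ∈ τ ✓.
  V = {[p25=p29], [p26], [p27]}: π^{-1}(V) = {p25, p26, p27, p29} ∉ τ ✗.
  V = {[p28]}: π^{-1}(V) = {p28} ∈ τ ✓.
  V = {[p25=p29], [p28]}: π^{-1}(V) = {p25, p28, p29} ∉ τ ✗.
  V = {[p26], [p28]}: π^{-1}(V) = {p26, p28} ∈ τ ✓.
  V = {[p25=p29], [p26], [p28]}: π^{-1}(V) = {p25, p26, p28, p29} ∉ τ ✗.
  V = {[p27], [p28]}: π^{-1}(V) = {p27, p28} ∈ τ ✓.
  V = {[p25=p29], [p27], [p28]}: π^{-1}(V) = {p25, p27, p28, p29} ∈ τ ✓.
  V = {[p26], [p27], [p28]}: π^{-1}(V) = {p26, p27, p28} ∈ τ ✓.
  V = {[p25=p29], [p26], [p27], [p28]}: π^{-1}(V) = {p25, p26, p27, p28, p29} ∈ τ ✓.
Open sets in the quotient: τ_Q = {{}, {[p26]}, {[p27]}, {[p26], [p27]}, {[p28]}, {[p26], [p28]}, {[p27], [p28]}, {[p25=p29], [p27], [p28]}, {[p26], [p27], [p28]}, {[p25=p29], [p26], [p27], [p28]}} (10 elements).


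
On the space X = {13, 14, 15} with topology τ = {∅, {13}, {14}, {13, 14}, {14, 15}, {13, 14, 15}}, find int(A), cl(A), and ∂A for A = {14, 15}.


int(A) = {14, 15}, cl(A) = {14, 15}, ∂A = ∅.

Closed sets in (X, τ) are complements of opens:
  closed(X, τ) = {∅, {13}, {15}, {13, 15}, {14, 15}, {13, 14, 15}}.
int(A) = ⋃ {U ∈ τ : U ⊆ A}. Opens contained in A: ∅, {14}, {14, 15}.
Taking the union of these: int(A) = {14, 15}.
cl(A) = ⋂ {C closed : A ⊆ C}. Closed sets containing A: {14, 15}, {13, 14, 15}.
Intersecting these: cl(A) = {14, 15}.
∂A = cl(A) ∖ int(A) = {14, 15} ∖ {14, 15} = ∅.


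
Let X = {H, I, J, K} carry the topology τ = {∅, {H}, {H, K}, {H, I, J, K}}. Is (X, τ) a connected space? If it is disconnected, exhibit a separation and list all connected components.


(X, τ) is connected.

Find clopen sets (U ∈ τ with X ∖ U ∈ τ):
  U = ∅, X ∖ U = {H, I, J, K} — both open, so U is clopen.
  U = {H, I, J, K}, X ∖ U = ∅ — both open, so U is clopen.
Only trivial clopens (∅ and X) exist, so (X, τ) is connected.
Compute connected components by grouping points that agree on all clopens:
  component: {H, I, J, K}


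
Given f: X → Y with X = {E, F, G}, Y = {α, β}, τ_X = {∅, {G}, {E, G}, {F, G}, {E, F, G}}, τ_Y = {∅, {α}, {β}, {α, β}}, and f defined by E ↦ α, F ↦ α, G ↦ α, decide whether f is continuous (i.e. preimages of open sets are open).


f IS continuous.

Compute f^{-1}(U) for each U ∈ τ_Y:
  U = ∅: f^{-1}(U) = ∅ ∈ τ_X ✓.
  U = {α}: f^{-1}(U) = {E, F, G} ∈ τ_X ✓.
  U = {β}: f^{-1}(U) = ∅ ∈ τ_X ✓.
  U = {α, β}: f^{-1}(U) = {E, F, G} ∈ τ_X ✓.
Every preimage lies in τ_X, so f IS continuous.


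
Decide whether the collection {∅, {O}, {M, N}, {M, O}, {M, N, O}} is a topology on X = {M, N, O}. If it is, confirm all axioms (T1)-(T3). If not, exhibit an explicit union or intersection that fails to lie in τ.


τ is NOT a topology on X.

Axiom (T1): ∅ ∈ τ? Yes; X ∈ τ? Yes.
Axiom (T2/T3): check pairwise unions and intersections of members of τ.
Counterexample for (T3): {M, N} ∩ {M, O} = {M} ∉ τ. Therefore τ is NOT a topology.


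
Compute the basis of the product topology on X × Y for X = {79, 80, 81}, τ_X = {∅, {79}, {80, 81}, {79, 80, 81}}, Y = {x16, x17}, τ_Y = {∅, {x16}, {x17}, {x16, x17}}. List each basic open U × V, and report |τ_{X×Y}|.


Basis B = {∅ × ∅, {79} × {x16}, {79} × {x17}, {79} × {x16, x17}, {80, 81} × {x16}, {80, 81} × {x17}, {79, 80, 81} × {x16}, {79, 80, 81} × {x17}, {80, 81} × {x16, x17}, {79, 80, 81} × {x16, x17}}; |τ_{X×Y}| = 16.

Enumerate products U × V with U ∈ τ_X, V ∈ τ_Y (deduplicated):
  ∅ × ∅ = {} (∅)
  {79} × {x16} = {(79,x16)}
  {79} × {x17} = {(79,x17)}
  {79} × {x16, x17} = {(79,x16), (79,x17)}
  {80, 81} × {x16} = {(80,x16), (81,x16)}
  {80, 81} × {x17} = {(80,x17), (81,x17)}
  {79, 80, 81} × {x16} = {(79,x16), (80,x16), (81,x16)}
  {79, 80, 81} × {x17} = {(79,x17), (80,x17), (81,x17)}
  {80, 81} × {x16, x17} = {(80,x16), (80,x17), (81,x16), (81,x17)}
  {79, 80, 81} × {x16, x17} = {(79,x16), (79,x17), (80,x16), (80,x17), (81,x16), (81,x17)}
These 10 distinct sets form the basis B.
Close under arbitrary unions to get τ_{X×Y}; counting gives |τ_{X×Y}| = 16.


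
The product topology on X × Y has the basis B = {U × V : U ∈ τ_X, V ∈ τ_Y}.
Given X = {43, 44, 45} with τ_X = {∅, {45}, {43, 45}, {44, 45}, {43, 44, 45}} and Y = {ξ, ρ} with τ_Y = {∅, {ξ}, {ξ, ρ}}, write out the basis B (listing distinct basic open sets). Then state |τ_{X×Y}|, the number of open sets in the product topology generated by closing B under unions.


Basis B = {∅ × ∅, {45} × {ξ}, {43, 45} × {ξ}, {44, 45} × {ξ}, {45} × {ξ, ρ}, {43, 44, 45} × {ξ}, {43, 45} × {ξ, ρ}, {44, 45} × {ξ, ρ}, {43, 44, 45} × {ξ, ρ}}; |τ_{X×Y}| = 14.

Enumerate products U × V with U ∈ τ_X, V ∈ τ_Y (deduplicated):
  ∅ × ∅ = {} (∅)
  {45} × {ξ} = {(45,ξ)}
  {43, 45} × {ξ} = {(43,ξ), (45,ξ)}
  {44, 45} × {ξ} = {(44,ξ), (45,ξ)}
  {45} × {ξ, ρ} = {(45,ξ), (45,ρ)}
  {43, 44, 45} × {ξ} = {(43,ξ), (44,ξ), (45,ξ)}
  {43, 45} × {ξ, ρ} = {(43,ξ), (43,ρ), (45,ξ), (45,ρ)}
  {44, 45} × {ξ, ρ} = {(44,ξ), (44,ρ), (45,ξ), (45,ρ)}
  {43, 44, 45} × {ξ, ρ} = {(43,ξ), (43,ρ), (44,ξ), (44,ρ), (45,ξ), (45,ρ)}
These 9 distinct sets form the basis B.
Close under arbitrary unions to get τ_{X×Y}; counting gives |τ_{X×Y}| = 14.


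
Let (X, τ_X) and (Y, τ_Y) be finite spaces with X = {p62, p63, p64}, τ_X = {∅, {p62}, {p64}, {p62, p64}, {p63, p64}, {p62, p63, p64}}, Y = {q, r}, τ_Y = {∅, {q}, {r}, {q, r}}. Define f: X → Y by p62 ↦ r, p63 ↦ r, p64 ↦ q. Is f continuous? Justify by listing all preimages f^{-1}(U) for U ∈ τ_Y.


f is NOT continuous.

Compute f^{-1}(U) for each U ∈ τ_Y:
  U = ∅: f^{-1}(U) = ∅ ∈ τ_X ✓.
  U = {q}: f^{-1}(U) = {p64} ∈ τ_X ✓.
  U = {r}: f^{-1}(U) = {p62, p63} ∉ τ_X ✗.
  U = {q, r}: f^{-1}(U) = {p62, p63, p64} ∈ τ_X ✓.
Found U = {r} with f^{-1}(U) = {p62, p63} not in τ_X. Therefore f is NOT continuous.


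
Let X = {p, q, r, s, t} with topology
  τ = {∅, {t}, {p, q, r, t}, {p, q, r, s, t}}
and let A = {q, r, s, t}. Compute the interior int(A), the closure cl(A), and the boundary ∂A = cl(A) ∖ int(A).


int(A) = {t}, cl(A) = {p, q, r, s, t}, ∂A = {p, q, r, s}.

Closed sets in (X, τ) are complements of opens:
  closed(X, τ) = {∅, {s}, {p, q, r, s}, {p, q, r, s, t}}.
int(A) = ⋃ {U ∈ τ : U ⊆ A}. Opens contained in A: ∅, {t}.
Taking the union of these: int(A) = {t}.
cl(A) = ⋂ {C closed : A ⊆ C}. Closed sets containing A: {p, q, r, s, t}.
Intersecting these: cl(A) = {p, q, r, s, t}.
∂A = cl(A) ∖ int(A) = {p, q, r, s, t} ∖ {t} = {p, q, r, s}.


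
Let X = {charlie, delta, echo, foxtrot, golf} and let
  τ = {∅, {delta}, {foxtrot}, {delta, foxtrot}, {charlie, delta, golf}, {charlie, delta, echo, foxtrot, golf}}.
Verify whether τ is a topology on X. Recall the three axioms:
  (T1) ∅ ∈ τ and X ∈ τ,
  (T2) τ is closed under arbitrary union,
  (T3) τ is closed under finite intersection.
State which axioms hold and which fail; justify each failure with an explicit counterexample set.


τ is NOT a topology on X.

Axiom (T1): ∅ ∈ τ? Yes; X ∈ τ? Yes.
Axiom (T2/T3): check pairwise unions and intersections of members of τ.
Counterexample for (T2): {foxtrot} ∪ {charlie, delta, golf} = {charlie, delta, foxtrot, golf} ∉ τ. Therefore τ is NOT a topology.


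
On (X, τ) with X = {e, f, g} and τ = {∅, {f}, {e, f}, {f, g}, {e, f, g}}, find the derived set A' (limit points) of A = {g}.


A' = ∅

For each x ∈ X, list the open sets U ∈ τ with x ∈ U, then check whether U ∩ (A ∖ {x}) ≠ ∅ for every such U.
  x = e: open {e, f} ∋ x has {e, f} ∩ (A ∖ {e}) = ∅, so x is NOT a limit point.
  x = f: open {f} ∋ x has {f} ∩ (A ∖ {f}) = ∅, so x is NOT a limit point.
  x = g: open {f, g} ∋ x has {f, g} ∩ (A ∖ {g}) = ∅, so x is NOT a limit point.
Collecting: A' = ∅.


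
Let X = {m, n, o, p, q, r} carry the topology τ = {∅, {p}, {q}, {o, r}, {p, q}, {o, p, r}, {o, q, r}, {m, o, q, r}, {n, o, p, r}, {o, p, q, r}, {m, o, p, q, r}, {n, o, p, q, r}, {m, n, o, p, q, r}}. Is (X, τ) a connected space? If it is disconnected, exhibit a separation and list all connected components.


(X, τ) is connected.

Find clopen sets (U ∈ τ with X ∖ U ∈ τ):
  U = ∅, X ∖ U = {m, n, o, p, q, r} — both open, so U is clopen.
  U = {m, n, o, p, q, r}, X ∖ U = ∅ — both open, so U is clopen.
Only trivial clopens (∅ and X) exist, so (X, τ) is connected.
Compute connected components by grouping points that agree on all clopens:
  component: {m, n, o, p, q, r}


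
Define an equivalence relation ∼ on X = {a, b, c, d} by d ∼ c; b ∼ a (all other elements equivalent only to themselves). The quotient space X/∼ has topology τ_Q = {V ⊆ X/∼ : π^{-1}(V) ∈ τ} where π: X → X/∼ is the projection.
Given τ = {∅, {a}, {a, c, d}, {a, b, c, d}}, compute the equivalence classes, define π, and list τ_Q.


X/∼ = {[a=b], [c=d]}; |τ_Q| = 2.

Equivalence classes: [a=b], [c=d].
Quotient map π: X → X/∼ sends a ↦ [a=b], b ↦ [a=b], c ↦ [c=d], d ↦ [c=d].
For each subset V ⊆ X/∼, compute π^{-1}(V) ⊆ X and check whether π^{-1}(V) ∈ τ. V is open in τ_Q iff π^{-1}(V) ∈ τ.
  V = {}: π^{-1}(V) = ∅ ∈ τ ✓.
  V = {[a=b]}: π^{-1}(V) = {a, b} ∉ τ ✗.
  V = {[c=d]}: π^{-1}(V) = {c, d} ∉ τ ✗.
  V = {[a=b], [c=d]}: π^{-1}(V) = {a, b, c, d} ∈ τ ✓.
Open sets in the quotient: τ_Q = {{}, {[a=b], [c=d]}} (2 elements).


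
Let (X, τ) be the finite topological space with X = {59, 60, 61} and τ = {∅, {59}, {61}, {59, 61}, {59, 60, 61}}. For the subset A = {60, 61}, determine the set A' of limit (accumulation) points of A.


A' = {60}

For each x ∈ X, list the open sets U ∈ τ with x ∈ U, then check whether U ∩ (A ∖ {x}) ≠ ∅ for every such U.
  x = 59: open {59} ∋ x has {59} ∩ (A ∖ {59}) = ∅, so x is NOT a limit point.
  x = 60: opens ∋ x are {59, 60, 61}; each meets A ∖ {60}, so x IS a limit point.
  x = 61: open {61} ∋ x has {61} ∩ (A ∖ {61}) = ∅, so x is NOT a limit point.
Collecting: A' = {60}.


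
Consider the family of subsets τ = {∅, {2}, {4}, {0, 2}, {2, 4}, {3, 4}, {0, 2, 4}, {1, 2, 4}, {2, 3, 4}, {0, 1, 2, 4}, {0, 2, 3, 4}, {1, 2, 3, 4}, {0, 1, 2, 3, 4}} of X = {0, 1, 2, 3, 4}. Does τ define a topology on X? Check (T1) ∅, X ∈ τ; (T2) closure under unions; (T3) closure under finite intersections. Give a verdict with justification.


τ IS a topology on X.

Axiom (T1): ∅ ∈ τ? Yes; X ∈ τ? Yes.
Axiom (T2/T3): check pairwise unions and intersections of members of τ.
All pairwise intersections and unions checked — each lies in τ. Therefore τ satisfies (T1), (T2), (T3): it IS a topology on X.


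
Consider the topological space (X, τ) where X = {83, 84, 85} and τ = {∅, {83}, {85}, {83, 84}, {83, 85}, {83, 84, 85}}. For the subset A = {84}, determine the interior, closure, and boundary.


int(A) = ∅, cl(A) = {84}, ∂A = {84}.

Closed sets in (X, τ) are complements of opens:
  closed(X, τ) = {∅, {84}, {85}, {83, 84}, {84, 85}, {83, 84, 85}}.
int(A) = ⋃ {U ∈ τ : U ⊆ A}. Opens contained in A: ∅.
Taking the union of these: int(A) = ∅.
cl(A) = ⋂ {C closed : A ⊆ C}. Closed sets containing A: {84}, {83, 84}, {84, 85}, {83, 84, 85}.
Intersecting these: cl(A) = {84}.
∂A = cl(A) ∖ int(A) = {84} ∖ ∅ = {84}.


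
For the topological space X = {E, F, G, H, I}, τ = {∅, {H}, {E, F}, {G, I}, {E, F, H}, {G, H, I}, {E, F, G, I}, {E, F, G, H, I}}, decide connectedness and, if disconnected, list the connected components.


(X, τ) is disconnected; components = [{H}, {E, F}, {G, I}].

Find clopen sets (U ∈ τ with X ∖ U ∈ τ):
  U = ∅, X ∖ U = {E, F, G, H, I} — both open, so U is clopen.
  U = {H}, X ∖ U = {E, F, G, I} — both open, so U is clopen.
  U = {E, F}, X ∖ U = {G, H, I} — both open, so U is clopen.
  U = {G, I}, X ∖ U = {E, F, H} — both open, so U is clopen.
  U = {E, F, H}, X ∖ U = {G, I} — both open, so U is clopen.
  U = {G, H, I}, X ∖ U = {E, F} — both open, so U is clopen.
  U = {E, F, G, I}, X ∖ U = {H} — both open, so U is clopen.
  U = {E, F, G, H, I}, X ∖ U = ∅ — both open, so U is clopen.
Nontrivial clopen(s) exist: e.g. {E, F}. So (X, τ) is disconnected.
Compute connected components by grouping points that agree on all clopens:
  component: {H}
  component: {E, F}
  component: {G, I}


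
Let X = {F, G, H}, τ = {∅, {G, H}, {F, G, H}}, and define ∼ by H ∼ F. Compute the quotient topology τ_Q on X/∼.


X/∼ = {[F=H], [G]}; |τ_Q| = 2.

Equivalence classes: [F=H], [G].
Quotient map π: X → X/∼ sends F ↦ [F=H], G ↦ [G], H ↦ [F=H].
For each subset V ⊆ X/∼, compute π^{-1}(V) ⊆ X and check whether π^{-1}(V) ∈ τ. V is open in τ_Q iff π^{-1}(V) ∈ τ.
  V = {}: π^{-1}(V) = ∅ ∈ τ ✓.
  V = {[F=H]}: π^{-1}(V) = {F, H} ∉ τ ✗.
  V = {[G]}: π^{-1}(V) = {G} ∉ τ ✗.
  V = {[F=H], [G]}: π^{-1}(V) = {F, G, H} ∈ τ ✓.
Open sets in the quotient: τ_Q = {{}, {[F=H], [G]}} (2 elements).


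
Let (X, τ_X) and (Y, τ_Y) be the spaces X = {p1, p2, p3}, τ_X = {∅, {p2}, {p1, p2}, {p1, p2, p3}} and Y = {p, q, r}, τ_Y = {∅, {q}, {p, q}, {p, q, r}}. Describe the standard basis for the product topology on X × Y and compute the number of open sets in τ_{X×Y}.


Basis B = {∅ × ∅, {p2} × {q}, {p1, p2} × {q}, {p2} × {p, q}, {p1, p2, p3} × {q}, {p2} × {p, q, r}, {p1, p2} × {p, q}, {p1, p2} × {p, q, r}, {p1, p2, p3} × {p, q}, {p1, p2, p3} × {p, q, r}}; |τ_{X×Y}| = 20.

Enumerate products U × V with U ∈ τ_X, V ∈ τ_Y (deduplicated):
  ∅ × ∅ = {} (∅)
  {p2} × {q} = {(p2,q)}
  {p1, p2} × {q} = {(p1,q), (p2,q)}
  {p2} × {p, q} = {(p2,p), (p2,q)}
  {p1, p2, p3} × {q} = {(p1,q), (p2,q), (p3,q)}
  {p2} × {p, q, r} = {(p2,p), (p2,q), (p2,r)}
  {p1, p2} × {p, q} = {(p1,p), (p1,q), (p2,p), (p2,q)}
  {p1, p2} × {p, q, r} = {(p1,p), (p1,q), (p1,r), (p2,p), (p2,q), (p2,r)}
  {p1, p2, p3} × {p, q} = {(p1,p), (p1,q), (p2,p), (p2,q), (p3,p), (p3,q)}
  {p1, p2, p3} × {p, q, r} = {(p1,p), (p1,q), (p1,r), (p2,p), (p2,q), (p2,r), (p3,p), (p3,q), (p3,r)}
These 10 distinct sets form the basis B.
Close under arbitrary unions to get τ_{X×Y}; counting gives |τ_{X×Y}| = 20.


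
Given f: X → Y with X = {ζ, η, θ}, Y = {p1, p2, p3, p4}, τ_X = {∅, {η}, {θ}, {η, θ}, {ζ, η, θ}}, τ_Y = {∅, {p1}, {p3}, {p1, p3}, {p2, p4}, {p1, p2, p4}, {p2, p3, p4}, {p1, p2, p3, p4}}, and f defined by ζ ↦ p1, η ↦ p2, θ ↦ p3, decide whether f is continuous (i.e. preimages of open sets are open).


f is NOT continuous.

Compute f^{-1}(U) for each U ∈ τ_Y:
  U = ∅: f^{-1}(U) = ∅ ∈ τ_X ✓.
  U = {p1}: f^{-1}(U) = {ζ} ∉ τ_X ✗.
  U = {p3}: f^{-1}(U) = {θ} ∈ τ_X ✓.
  U = {p1, p3}: f^{-1}(U) = {ζ, θ} ∉ τ_X ✗.
  U = {p2, p4}: f^{-1}(U) = {η} ∈ τ_X ✓.
  U = {p1, p2, p4}: f^{-1}(U) = {ζ, η} ∉ τ_X ✗.
  U = {p2, p3, p4}: f^{-1}(U) = {η, θ} ∈ τ_X ✓.
  U = {p1, p2, p3, p4}: f^{-1}(U) = {ζ, η, θ} ∈ τ_X ✓.
Found U = {p1} with f^{-1}(U) = {ζ} not in τ_X. Therefore f is NOT continuous.


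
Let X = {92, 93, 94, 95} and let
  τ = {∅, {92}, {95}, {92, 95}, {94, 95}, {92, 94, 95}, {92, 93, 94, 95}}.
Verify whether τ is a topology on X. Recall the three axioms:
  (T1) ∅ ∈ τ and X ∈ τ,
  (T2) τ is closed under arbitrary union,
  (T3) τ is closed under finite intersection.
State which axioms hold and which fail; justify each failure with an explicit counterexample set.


τ IS a topology on X.

Axiom (T1): ∅ ∈ τ? Yes; X ∈ τ? Yes.
Axiom (T2/T3): check pairwise unions and intersections of members of τ.
All pairwise intersections and unions checked — each lies in τ. Therefore τ satisfies (T1), (T2), (T3): it IS a topology on X.


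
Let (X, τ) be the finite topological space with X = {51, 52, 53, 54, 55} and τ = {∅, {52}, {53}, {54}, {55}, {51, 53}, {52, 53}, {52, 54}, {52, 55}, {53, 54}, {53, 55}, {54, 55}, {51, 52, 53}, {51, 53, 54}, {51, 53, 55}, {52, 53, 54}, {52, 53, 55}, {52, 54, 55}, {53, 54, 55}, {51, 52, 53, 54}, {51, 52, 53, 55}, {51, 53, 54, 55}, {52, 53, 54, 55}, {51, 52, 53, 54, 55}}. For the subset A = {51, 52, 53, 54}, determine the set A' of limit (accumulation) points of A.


A' = {51}

For each x ∈ X, list the open sets U ∈ τ with x ∈ U, then check whether U ∩ (A ∖ {x}) ≠ ∅ for every such U.
  x = 51: opens ∋ x are {51, 53}, {51, 52, 53}, {51, 53, 54}, {51, 53, 55}, {51, 52, 53, 54}, {51, 52, 53, 55}, {51, 53, 54, 55}, {51, 52, 53, 54, 55}; each meets A ∖ {51}, so x IS a limit point.
  x = 52: open {52} ∋ x has {52} ∩ (A ∖ {52}) = ∅, so x is NOT a limit point.
  x = 53: open {53} ∋ x has {53} ∩ (A ∖ {53}) = ∅, so x is NOT a limit point.
  x = 54: open {54} ∋ x has {54} ∩ (A ∖ {54}) = ∅, so x is NOT a limit point.
  x = 55: open {55} ∋ x has {55} ∩ (A ∖ {55}) = ∅, so x is NOT a limit point.
Collecting: A' = {51}.


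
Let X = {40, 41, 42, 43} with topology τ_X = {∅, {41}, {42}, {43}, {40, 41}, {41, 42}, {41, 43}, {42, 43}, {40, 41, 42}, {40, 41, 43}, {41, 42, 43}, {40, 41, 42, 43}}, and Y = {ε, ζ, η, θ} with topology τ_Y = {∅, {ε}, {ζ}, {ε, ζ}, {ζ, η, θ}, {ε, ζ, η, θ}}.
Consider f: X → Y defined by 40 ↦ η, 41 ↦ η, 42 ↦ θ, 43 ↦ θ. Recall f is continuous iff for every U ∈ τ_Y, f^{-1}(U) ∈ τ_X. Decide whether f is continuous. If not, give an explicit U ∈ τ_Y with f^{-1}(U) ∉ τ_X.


f IS continuous.

Compute f^{-1}(U) for each U ∈ τ_Y:
  U = ∅: f^{-1}(U) = ∅ ∈ τ_X ✓.
  U = {ε}: f^{-1}(U) = ∅ ∈ τ_X ✓.
  U = {ζ}: f^{-1}(U) = ∅ ∈ τ_X ✓.
  U = {ε, ζ}: f^{-1}(U) = ∅ ∈ τ_X ✓.
  U = {ζ, η, θ}: f^{-1}(U) = {40, 41, 42, 43} ∈ τ_X ✓.
  U = {ε, ζ, η, θ}: f^{-1}(U) = {40, 41, 42, 43} ∈ τ_X ✓.
Every preimage lies in τ_X, so f IS continuous.


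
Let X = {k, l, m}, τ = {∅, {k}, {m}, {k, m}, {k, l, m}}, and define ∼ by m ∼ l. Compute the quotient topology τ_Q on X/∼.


X/∼ = {[k], [l=m]}; |τ_Q| = 3.

Equivalence classes: [k], [l=m].
Quotient map π: X → X/∼ sends k ↦ [k], l ↦ [l=m], m ↦ [l=m].
For each subset V ⊆ X/∼, compute π^{-1}(V) ⊆ X and check whether π^{-1}(V) ∈ τ. V is open in τ_Q iff π^{-1}(V) ∈ τ.
  V = {}: π^{-1}(V) = ∅ ∈ τ ✓.
  V = {[k]}: π^{-1}(V) = {k} ∈ τ ✓.
  V = {[l=m]}: π^{-1}(V) = {l, m} ∉ τ ✗.
  V = {[k], [l=m]}: π^{-1}(V) = {k, l, m} ∈ τ ✓.
Open sets in the quotient: τ_Q = {{}, {[k]}, {[k], [l=m]}} (3 elements).


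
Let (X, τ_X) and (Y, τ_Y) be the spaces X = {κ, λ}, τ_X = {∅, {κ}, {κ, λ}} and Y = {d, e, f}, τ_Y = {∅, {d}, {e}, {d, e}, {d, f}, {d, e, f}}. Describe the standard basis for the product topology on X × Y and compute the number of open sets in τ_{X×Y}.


Basis B = {∅ × ∅, {κ} × {d}, {κ} × {e}, {κ} × {d, e}, {κ} × {d, f}, {κ, λ} × {d}, {κ, λ} × {e}, {κ} × {d, e, f}, {κ, λ} × {d, e}, {κ, λ} × {d, f}, {κ, λ} × {d, e, f}}; |τ_{X×Y}| = 18.

Enumerate products U × V with U ∈ τ_X, V ∈ τ_Y (deduplicated):
  ∅ × ∅ = {} (∅)
  {κ} × {d} = {(κ,d)}
  {κ} × {e} = {(κ,e)}
  {κ} × {d, e} = {(κ,d), (κ,e)}
  {κ} × {d, f} = {(κ,d), (κ,f)}
  {κ, λ} × {d} = {(κ,d), (λ,d)}
  {κ, λ} × {e} = {(κ,e), (λ,e)}
  {κ} × {d, e, f} = {(κ,d), (κ,e), (κ,f)}
  {κ, λ} × {d, e} = {(κ,d), (κ,e), (λ,d), (λ,e)}
  {κ, λ} × {d, f} = {(κ,d), (κ,f), (λ,d), (λ,f)}
  {κ, λ} × {d, e, f} = {(κ,d), (κ,e), (κ,f), (λ,d), (λ,e), (λ,f)}
These 11 distinct sets form the basis B.
Close under arbitrary unions to get τ_{X×Y}; counting gives |τ_{X×Y}| = 18.


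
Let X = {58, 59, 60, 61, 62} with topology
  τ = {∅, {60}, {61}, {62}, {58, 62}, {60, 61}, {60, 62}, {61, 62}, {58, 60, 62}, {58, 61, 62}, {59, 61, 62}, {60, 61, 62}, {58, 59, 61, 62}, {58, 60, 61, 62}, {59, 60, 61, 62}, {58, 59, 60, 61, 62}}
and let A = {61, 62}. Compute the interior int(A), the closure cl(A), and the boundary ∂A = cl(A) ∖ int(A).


int(A) = {61, 62}, cl(A) = {58, 59, 61, 62}, ∂A = {58, 59}.

Closed sets in (X, τ) are complements of opens:
  closed(X, τ) = {∅, {58}, {59}, {60}, {58, 59}, {58, 60}, {59, 60}, {59, 61}, {58, 59, 60}, {58, 59, 61}, {58, 59, 62}, {59, 60, 61}, {58, 59, 60, 61}, {58, 59, 60, 62}, {58, 59, 61, 62}, {58, 59, 60, 61, 62}}.
int(A) = ⋃ {U ∈ τ : U ⊆ A}. Opens contained in A: ∅, {61}, {62}, {61, 62}.
Taking the union of these: int(A) = {61, 62}.
cl(A) = ⋂ {C closed : A ⊆ C}. Closed sets containing A: {58, 59, 61, 62}, {58, 59, 60, 61, 62}.
Intersecting these: cl(A) = {58, 59, 61, 62}.
∂A = cl(A) ∖ int(A) = {58, 59, 61, 62} ∖ {61, 62} = {58, 59}.


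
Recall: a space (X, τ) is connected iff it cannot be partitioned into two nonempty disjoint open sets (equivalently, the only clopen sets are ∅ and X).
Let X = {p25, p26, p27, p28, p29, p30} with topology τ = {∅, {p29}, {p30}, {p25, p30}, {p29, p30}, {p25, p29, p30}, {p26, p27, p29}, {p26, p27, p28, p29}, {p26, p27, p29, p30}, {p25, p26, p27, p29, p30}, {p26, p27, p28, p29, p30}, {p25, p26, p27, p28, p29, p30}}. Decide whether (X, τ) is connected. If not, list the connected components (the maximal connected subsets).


(X, τ) is disconnected; components = [{p25, p30}, {p26, p27, p28, p29}].

Find clopen sets (U ∈ τ with X ∖ U ∈ τ):
  U = ∅, X ∖ U = {p25, p26, p27, p28, p29, p30} — both open, so U is clopen.
  U = {p25, p30}, X ∖ U = {p26, p27, p28, p29} — both open, so U is clopen.
  U = {p26, p27, p28, p29}, X ∖ U = {p25, p30} — both open, so U is clopen.
  U = {p25, p26, p27, p28, p29, p30}, X ∖ U = ∅ — both open, so U is clopen.
Nontrivial clopen(s) exist: e.g. {p26, p27, p28, p29}. So (X, τ) is disconnected.
Compute connected components by grouping points that agree on all clopens:
  component: {p25, p30}
  component: {p26, p27, p28, p29}


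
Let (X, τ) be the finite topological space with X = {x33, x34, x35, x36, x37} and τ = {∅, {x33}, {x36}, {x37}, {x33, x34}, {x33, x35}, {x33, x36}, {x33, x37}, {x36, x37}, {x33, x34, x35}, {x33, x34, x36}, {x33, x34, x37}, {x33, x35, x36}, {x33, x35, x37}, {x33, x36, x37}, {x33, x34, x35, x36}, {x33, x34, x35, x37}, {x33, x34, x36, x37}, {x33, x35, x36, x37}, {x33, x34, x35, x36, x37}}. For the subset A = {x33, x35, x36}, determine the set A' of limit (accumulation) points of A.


A' = {x34, x35}

For each x ∈ X, list the open sets U ∈ τ with x ∈ U, then check whether U ∩ (A ∖ {x}) ≠ ∅ for every such U.
  x = x33: open {x33} ∋ x has {x33} ∩ (A ∖ {x33}) = ∅, so x is NOT a limit point.
  x = x34: opens ∋ x are {x33, x34}, {x33, x34, x35}, {x33, x34, x36}, {x33, x34, x37}, {x33, x34, x35, x36}, {x33, x34, x35, x37}, {x33, x34, x36, x37}, {x33, x34, x35, x36, x37}; each meets A ∖ {x34}, so x IS a limit point.
  x = x35: opens ∋ x are {x33, x35}, {x33, x34, x35}, {x33, x35, x36}, {x33, x35, x37}, {x33, x34, x35, x36}, {x33, x34, x35, x37}, {x33, x35, x36, x37}, {x33, x34, x35, x36, x37}; each meets A ∖ {x35}, so x IS a limit point.
  x = x36: open {x36} ∋ x has {x36} ∩ (A ∖ {x36}) = ∅, so x is NOT a limit point.
  x = x37: open {x37} ∋ x has {x37} ∩ (A ∖ {x37}) = ∅, so x is NOT a limit point.
Collecting: A' = {x34, x35}.


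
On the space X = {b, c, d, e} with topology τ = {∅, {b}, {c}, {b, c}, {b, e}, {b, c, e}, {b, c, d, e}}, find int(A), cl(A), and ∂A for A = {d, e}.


int(A) = ∅, cl(A) = {d, e}, ∂A = {d, e}.

Closed sets in (X, τ) are complements of opens:
  closed(X, τ) = {∅, {d}, {c, d}, {d, e}, {b, d, e}, {c, d, e}, {b, c, d, e}}.
int(A) = ⋃ {U ∈ τ : U ⊆ A}. Opens contained in A: ∅.
Taking the union of these: int(A) = ∅.
cl(A) = ⋂ {C closed : A ⊆ C}. Closed sets containing A: {d, e}, {b, d, e}, {c, d, e}, {b, c, d, e}.
Intersecting these: cl(A) = {d, e}.
∂A = cl(A) ∖ int(A) = {d, e} ∖ ∅ = {d, e}.


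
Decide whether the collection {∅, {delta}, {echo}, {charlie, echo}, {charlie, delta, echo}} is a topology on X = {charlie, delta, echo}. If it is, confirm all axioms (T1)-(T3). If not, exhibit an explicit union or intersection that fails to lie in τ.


τ is NOT a topology on X.

Axiom (T1): ∅ ∈ τ? Yes; X ∈ τ? Yes.
Axiom (T2/T3): check pairwise unions and intersections of members of τ.
Counterexample for (T2): {delta} ∪ {echo} = {delta, echo} ∉ τ. Therefore τ is NOT a topology.


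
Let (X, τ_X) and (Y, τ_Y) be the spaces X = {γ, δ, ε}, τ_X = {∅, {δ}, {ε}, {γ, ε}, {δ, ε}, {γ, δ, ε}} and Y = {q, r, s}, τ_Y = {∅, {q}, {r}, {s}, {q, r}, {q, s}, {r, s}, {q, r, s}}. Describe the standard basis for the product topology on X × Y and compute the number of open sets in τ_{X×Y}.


Basis B = {∅ × ∅, {δ} × {q}, {δ} × {r}, {δ} × {s}, {ε} × {q}, {ε} × {r}, {ε} × {s}, {γ, ε} × {q}, {γ, ε} × {r}, {γ, ε} × {s}, {δ} × {q, r}, {δ} × {q, s}, {δ, ε} × {q}, {δ} × {r, s}, {δ, ε} × {r}, {δ, ε} × {s}, {ε} × {q, r}, {ε} × {q, s}, {ε} × {r, s}, {γ, δ, ε} × {q}, {γ, δ, ε} × {r}, {γ, δ, ε} × {s}, {δ} × {q, r, s}, {ε} × {q, r, s}, {γ, ε} × {q, r}, {γ, ε} × {q, s}, {γ, ε} × {r, s}, {δ, ε} × {q, r}, {δ, ε} × {q, s}, {δ, ε} × {r, s}, {γ, ε} × {q, r, s}, {γ, δ, ε} × {q, r}, {γ, δ, ε} × {q, s}, {γ, δ, ε} × {r, s}, {δ, ε} × {q, r, s}, {γ, δ, ε} × {q, r, s}}; |τ_{X×Y}| = 216.

Enumerate products U × V with U ∈ τ_X, V ∈ τ_Y (deduplicated):
  ∅ × ∅ = {} (∅)
  {δ} × {q} = {(δ,q)}
  {δ} × {r} = {(δ,r)}
  {δ} × {s} = {(δ,s)}
  {ε} × {q} = {(ε,q)}
  {ε} × {r} = {(ε,r)}
  {ε} × {s} = {(ε,s)}
  {γ, ε} × {q} = {(γ,q), (ε,q)}
  {γ, ε} × {r} = {(γ,r), (ε,r)}
  {γ, ε} × {s} = {(γ,s), (ε,s)}
  {δ} × {q, r} = {(δ,q), (δ,r)}
  {δ} × {q, s} = {(δ,q), (δ,s)}
  {δ, ε} × {q} = {(δ,q), (ε,q)}
  {δ} × {r, s} = {(δ,r), (δ,s)}
  {δ, ε} × {r} = {(δ,r), (ε,r)}
  {δ, ε} × {s} = {(δ,s), (ε,s)}
  {ε} × {q, r} = {(ε,q), (ε,r)}
  {ε} × {q, s} = {(ε,q), (ε,s)}
  {ε} × {r, s} = {(ε,r), (ε,s)}
  {γ, δ, ε} × {q} = {(γ,q), (δ,q), (ε,q)}
  {γ, δ, ε} × {r} = {(γ,r), (δ,r), (ε,r)}
  {γ, δ, ε} × {s} = {(γ,s), (δ,s), (ε,s)}
  {δ} × {q, r, s} = {(δ,q), (δ,r), (δ,s)}
  {ε} × {q, r, s} = {(ε,q), (ε,r), (ε,s)}
  {γ, ε} × {q, r} = {(γ,q), (γ,r), (ε,q), (ε,r)}
  {γ, ε} × {q, s} = {(γ,q), (γ,s), (ε,q), (ε,s)}
  {γ, ε} × {r, s} = {(γ,r), (γ,s), (ε,r), (ε,s)}
  {δ, ε} × {q, r} = {(δ,q), (δ,r), (ε,q), (ε,r)}
  {δ, ε} × {q, s} = {(δ,q), (δ,s), (ε,q), (ε,s)}
  {δ, ε} × {r, s} = {(δ,r), (δ,s), (ε,r), (ε,s)}
  {γ, ε} × {q, r, s} = {(γ,q), (γ,r), (γ,s), (ε,q), (ε,r), (ε,s)}
  {γ, δ, ε} × {q, r} = {(γ,q), (γ,r), (δ,q), (δ,r), (ε,q), (ε,r)}
  {γ, δ, ε} × {q, s} = {(γ,q), (γ,s), (δ,q), (δ,s), (ε,q), (ε,s)}
  {γ, δ, ε} × {r, s} = {(γ,r), (γ,s), (δ,r), (δ,s), (ε,r), (ε,s)}
  {δ, ε} × {q, r, s} = {(δ,q), (δ,r), (δ,s), (ε,q), (ε,r), (ε,s)}
  {γ, δ, ε} × {q, r, s} = {(γ,q), (γ,r), (γ,s), (δ,q), (δ,r), (δ,s), (ε,q), (ε,r), (ε,s)}
These 36 distinct sets form the basis B.
Close under arbitrary unions to get τ_{X×Y}; counting gives |τ_{X×Y}| = 216.
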